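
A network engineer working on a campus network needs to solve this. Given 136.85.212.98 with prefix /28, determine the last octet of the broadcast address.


Given: IP = 136.85.212.98, prefix = /28
Host bits = 32 - 28 = 4
Network last octet = 98 AND mask = 96
Host part size = 2^4 - 1 = 15
Broadcast last octet = 96 OR 15 = 111

111


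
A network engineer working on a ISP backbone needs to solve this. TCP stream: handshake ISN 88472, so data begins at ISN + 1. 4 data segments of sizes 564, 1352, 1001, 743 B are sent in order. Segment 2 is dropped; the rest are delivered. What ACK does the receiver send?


SYN uses sequence number 88472; first data byte = ISN + 1 = 88473.
Segment 1: SEQ = 88473, len = 564 B, covers [88473, 89036]
Segment 2: SEQ = 89037, len = 1352 B, covers [89037, 90388] [LOST]
Segment 3: SEQ = 90389, len = 1001 B, covers [90389, 91389]
Segment 4: SEQ = 91390, len = 743 B, covers [91390, 92132]
In-order data received: bytes [88473, 89036] (segments 1..1).
Segment 2 missing -> gap begins at byte 89037; later segments buffered out of order.
Cumulative ACK = next expected in-order byte = 88473 + 564 = 89037

89037


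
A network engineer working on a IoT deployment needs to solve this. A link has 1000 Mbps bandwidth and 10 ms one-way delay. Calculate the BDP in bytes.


Given: bandwidth = 1000 Mbps, delay = 10 ms
BDP in bits = 1000 * 10^6 * 10 / 1000
BDP in bits = 10000000
BDP in bytes = 10000000 / 8 = 1250000

1250000


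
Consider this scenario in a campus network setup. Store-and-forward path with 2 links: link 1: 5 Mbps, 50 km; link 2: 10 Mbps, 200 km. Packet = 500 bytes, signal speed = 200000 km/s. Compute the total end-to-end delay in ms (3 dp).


Packet = 500 bytes = 4000 bits. Store-and-forward: sum (t_trans + t_prop) per link.
Link 1: t_trans = 4000/(5*10^6) s = 0.8000 ms; t_prop = 50/200000 s = 0.2500 ms; subtotal = 1.0500 ms
Link 2: t_trans = 4000/(10*10^6) s = 0.4000 ms; t_prop = 200/200000 s = 1.0000 ms; subtotal = 1.4000 ms
End-to-end = 1.0500 + 1.4000 = 2.4500 ms -> 2.450 ms (3 dp)

2.450


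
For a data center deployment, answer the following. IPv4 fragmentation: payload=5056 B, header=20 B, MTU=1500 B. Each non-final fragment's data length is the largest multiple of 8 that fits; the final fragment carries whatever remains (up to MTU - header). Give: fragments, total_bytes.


Max data per non-final fragment = floor((MTU - header)/8)*8 = floor((1500 - 20)/8)*8 = floor(1480/8)*8 = 1480 B
Final fragment needs no 8-byte alignment: it can carry up to MTU - header = 1480 B
Non-final fragments needed = ceil((payload - 1480) / 1480) = ceil(3576/1480) = ceil(2.4162) = 3
Number of fragments = 3 + 1 = 4
Fragment sizes (data): 3 * 1480 B + 616 B (last, 616 <= 1480 OK)
Total bytes sent = payload + n_frags * header = 5056 + 4*20 = 5056 + 80 = 5136 B

4, 5136


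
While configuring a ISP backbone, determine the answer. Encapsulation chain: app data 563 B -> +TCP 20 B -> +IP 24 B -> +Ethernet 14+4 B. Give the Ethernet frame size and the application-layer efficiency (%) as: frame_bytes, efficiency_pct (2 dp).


TCP segment = 563 + 20 = 583 B
IP packet = 583 + 24 = 607 B
Ethernet frame = 607 + 14 + 4 = 625 B
Efficiency = app / frame = 563 / 625 = 0.900800 = 90.0800% -> 90.08% (2 dp)

625, 90.08


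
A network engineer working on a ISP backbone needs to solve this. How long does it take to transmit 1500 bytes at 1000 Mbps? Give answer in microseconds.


Given: packet = 1500 bytes, bandwidth = 1000 Mbps
Packet in bits = 1500 * 8 = 12000 bits
Bandwidth = 1000 * 10^6 = 1000000000 bps
Time = 12000 / 1000000000 seconds
Time in us = 12000 * 10^6 / 1000000000 = 12

12


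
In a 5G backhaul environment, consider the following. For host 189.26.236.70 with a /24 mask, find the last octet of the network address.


Given: IP = 189.26.236.70, prefix = /24
Subnet mask = 255.255.255.0
Last octet of IP: 70
Last octet of mask: 0
Network last octet = 70 AND 0 = 0

0


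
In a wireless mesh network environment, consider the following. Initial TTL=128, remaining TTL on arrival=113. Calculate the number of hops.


Given: initial TTL = 128, received TTL = 113
Hops = initial TTL - received TTL
Hops = 128 - 113 = 15

15


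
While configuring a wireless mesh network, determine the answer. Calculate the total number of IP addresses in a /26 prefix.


Given: CIDR prefix /26
Host bits = 32 - 26 = 6
Total addresses = 2^6 = 64

64


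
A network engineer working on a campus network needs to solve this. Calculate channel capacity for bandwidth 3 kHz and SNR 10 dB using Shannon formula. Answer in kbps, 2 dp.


Given: B = 3 kHz, SNR = 10 dB
SNR linear = 10^(10/10) = 10
1 + SNR = 11
log2(11) = 3.4594316186
C = 3 * 1000 * 3.4594316186 = 10378.2949 bps
C = 10.378295 kbps -> 10.38 kbps (2 dp)

10.38


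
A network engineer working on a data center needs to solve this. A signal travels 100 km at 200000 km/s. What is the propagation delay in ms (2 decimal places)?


Given: distance = 100 km, speed = 200000 km/s
Delay = distance / speed = 100 / 200000 seconds
Delay in ms = 100 * 1000 / 200000
Delay = 0.5000 ms
Rounded to 2 dp = 0.50 ms

0.50


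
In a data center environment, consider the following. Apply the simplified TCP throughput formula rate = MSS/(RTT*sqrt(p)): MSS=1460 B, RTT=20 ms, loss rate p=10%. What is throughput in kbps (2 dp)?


Given: MSS = 1460 bytes, RTT = 20 ms, loss = 10%
RTT in seconds = 20 / 1000 = 0.02
Loss rate = 10% = 0.1
sqrt(loss) = sqrt(0.1) = 0.316227766017
Throughput (bytes/s) = 1460 / (0.02 * 0.316227766017) = 230846.2692
Throughput (kbps) = 230846.2692 * 8 / 1000 = 1846.770154 -> 1846.77 kbps (2 dp)

1846.77


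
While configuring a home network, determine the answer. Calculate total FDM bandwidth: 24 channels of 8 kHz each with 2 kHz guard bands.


Given: 24 channels, 8 kHz each, guard = 2 kHz
Channel bandwidth = 24 * 8 = 192 kHz
Guard bands = 23 gaps * 2 kHz = 46 kHz
Total = 192 + 46 = 238 kHz

238


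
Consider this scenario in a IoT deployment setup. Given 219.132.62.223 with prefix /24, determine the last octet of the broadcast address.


Given: IP = 219.132.62.223, prefix = /24
Host bits = 32 - 24 = 8
Network last octet = 223 AND mask = 0
Host part size = 2^8 - 1 = 255
Broadcast last octet = 0 OR 255 = 255

255


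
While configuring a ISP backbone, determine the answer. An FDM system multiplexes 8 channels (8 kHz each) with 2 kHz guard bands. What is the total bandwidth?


Given: 8 channels, 8 kHz each, guard = 2 kHz
Channel bandwidth = 8 * 8 = 64 kHz
Guard bands = 7 gaps * 2 kHz = 14 kHz
Total = 64 + 14 = 78 kHz

78


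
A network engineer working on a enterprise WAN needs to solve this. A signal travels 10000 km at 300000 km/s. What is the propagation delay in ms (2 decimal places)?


Given: distance = 10000 km, speed = 300000 km/s
Delay = distance / speed = 10000 / 300000 seconds
Delay in ms = 10000 * 1000 / 300000
Delay = 33.3333 ms
Rounded to 2 dp = 33.33 ms

33.33


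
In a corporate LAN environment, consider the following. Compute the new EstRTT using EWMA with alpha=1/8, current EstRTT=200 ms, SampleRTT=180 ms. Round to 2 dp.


Given: EstRTT = 200 ms, SampleRTT = 180 ms, alpha = 1/8
New EstRTT = (1 - alpha) * EstRTT + alpha * SampleRTT
(7/8) * 200 = 175
(1/8) * 180 = 22.5
New EstRTT = 175 + 22.5 = 197.5 ms -> 197.50 ms (2 dp)

197.50


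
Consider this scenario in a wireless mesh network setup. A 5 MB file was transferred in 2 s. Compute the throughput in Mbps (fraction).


Given: file = 5 MB, time = 2 s
File in Mb = 5 * 8 = 40 Mb
Throughput = 40 / 2 Mbps
Throughput = 20 Mbps

20


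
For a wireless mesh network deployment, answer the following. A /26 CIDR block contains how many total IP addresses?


Given: CIDR prefix /26
Host bits = 32 - 26 = 6
Total addresses = 2^6 = 64

64


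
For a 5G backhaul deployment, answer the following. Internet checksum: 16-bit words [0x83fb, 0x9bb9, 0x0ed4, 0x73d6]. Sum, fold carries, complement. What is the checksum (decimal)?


Given words: [0x83fb, 0x9bb9, 0x0ed4, 0x73d6]
Step 1: Sum all words
Raw sum = 33787 + 39865 + 3796 + 29654 = 107102
Step 2: Fold carry: (41566 + 1) = 41567
One's complement = ~41567 & 0xFFFF = 23968

23968


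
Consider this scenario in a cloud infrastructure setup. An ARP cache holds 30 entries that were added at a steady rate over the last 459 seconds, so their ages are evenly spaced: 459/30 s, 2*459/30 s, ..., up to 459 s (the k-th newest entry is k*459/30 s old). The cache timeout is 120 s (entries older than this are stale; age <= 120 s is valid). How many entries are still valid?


Ages are k * 459/30 s for k = 1..30 (spacing = 15.3000 s).
Entry k is valid iff k * 459/30 <= 120 iff k <= 30 * 120 / 459 = 7.8431
n_valid = floor(7.8431) = 7
(n_stale = 30 - 7 = 23)

7


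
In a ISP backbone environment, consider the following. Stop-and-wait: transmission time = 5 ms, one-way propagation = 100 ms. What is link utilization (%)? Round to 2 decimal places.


Given: Ttrans = 5 ms, Tprop = 100 ms
RTT = 2 * Tprop = 2 * 100 = 200 ms
U = Ttrans / (Ttrans + RTT)
U = 5 / (5 + 200)
U = 5 / 205 = 0.02439
U% = 2.44%

2.44


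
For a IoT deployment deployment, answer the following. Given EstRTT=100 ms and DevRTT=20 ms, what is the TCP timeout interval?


Given: EstRTT = 100 ms, DevRTT = 20 ms
Timeout = EstRTT + 4 * DevRTT
4 * DevRTT = 4 * 20 = 80
Timeout = 100 + 80 = 180 ms

180


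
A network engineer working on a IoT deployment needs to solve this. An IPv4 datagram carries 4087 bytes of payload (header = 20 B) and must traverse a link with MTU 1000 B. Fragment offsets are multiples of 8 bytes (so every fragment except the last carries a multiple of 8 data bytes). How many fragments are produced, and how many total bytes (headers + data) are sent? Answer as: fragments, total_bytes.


Max data per non-final fragment = floor((MTU - header)/8)*8 = floor((1000 - 20)/8)*8 = floor(980/8)*8 = 976 B
Final fragment needs no 8-byte alignment: it can carry up to MTU - header = 980 B
Non-final fragments needed = ceil((payload - 980) / 976) = ceil(3107/976) = ceil(3.1834) = 4
Number of fragments = 4 + 1 = 5
Fragment sizes (data): 4 * 976 B + 183 B (last, 183 <= 980 OK)
Total bytes sent = payload + n_frags * header = 4087 + 5*20 = 4087 + 100 = 4187 B

5, 4187


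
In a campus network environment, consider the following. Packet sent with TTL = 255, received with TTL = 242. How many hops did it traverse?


Given: initial TTL = 255, received TTL = 242
Hops = initial TTL - received TTL
Hops = 255 - 242 = 13

13


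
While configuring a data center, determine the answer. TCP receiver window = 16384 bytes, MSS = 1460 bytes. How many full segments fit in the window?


Given: RWND = 16384 bytes, MSS = 1460 bytes
Full segments = floor(RWND / MSS)
Full segments = floor(16384 / 1460)
Full segments = floor(11.2219) = 11

11


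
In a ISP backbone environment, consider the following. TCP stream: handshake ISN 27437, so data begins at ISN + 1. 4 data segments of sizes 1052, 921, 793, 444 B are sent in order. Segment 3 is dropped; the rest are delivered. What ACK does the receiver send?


SYN uses sequence number 27437; first data byte = ISN + 1 = 27438.
Segment 1: SEQ = 27438, len = 1052 B, covers [27438, 28489]
Segment 2: SEQ = 28490, len = 921 B, covers [28490, 29410]
Segment 3: SEQ = 29411, len = 793 B, covers [29411, 30203] [LOST]
Segment 4: SEQ = 30204, len = 444 B, covers [30204, 30647]
In-order data received: bytes [27438, 29410] (segments 1..2).
Segment 3 missing -> gap begins at byte 29411; later segments buffered out of order.
Cumulative ACK = next expected in-order byte = 27438 + 1052 + 921 = 29411

29411


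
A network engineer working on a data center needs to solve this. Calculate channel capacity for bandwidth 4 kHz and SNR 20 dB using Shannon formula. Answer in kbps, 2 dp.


Given: B = 4 kHz, SNR = 20 dB
SNR linear = 10^(20/10) = 100
1 + SNR = 101
log2(101) = 6.6582114828
C = 4 * 1000 * 6.6582114828 = 26632.8459 bps
C = 26.632846 kbps -> 26.63 kbps (2 dp)

26.63


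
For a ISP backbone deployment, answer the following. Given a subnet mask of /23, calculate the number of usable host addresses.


Given: subnet mask /23
Host bits = 32 - 23 = 9
Total addresses = 2^9 = 512
Usable hosts = 512 - 2 (network + broadcast) = 510

510


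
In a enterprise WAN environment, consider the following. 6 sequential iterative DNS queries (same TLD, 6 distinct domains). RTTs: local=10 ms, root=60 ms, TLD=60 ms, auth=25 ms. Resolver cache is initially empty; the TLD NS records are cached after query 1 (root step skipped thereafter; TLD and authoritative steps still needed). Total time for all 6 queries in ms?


Lookup 1 (cold cache): local + root + TLD + auth = 10 + 60 + 60 + 25 = 155 ms
Lookups 2..6 (TLD NS cached -> skip root; new domain -> still ask TLD and auth): local + TLD + auth = 10 + 60 + 25 = 95 ms each
Remaining 5 lookups: 5 * 95 = 475 ms
Total = 155 + 475 = 630 ms

630


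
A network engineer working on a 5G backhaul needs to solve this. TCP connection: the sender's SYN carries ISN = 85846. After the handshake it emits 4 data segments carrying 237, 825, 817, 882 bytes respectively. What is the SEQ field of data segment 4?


The SYN occupies sequence number ISN = 85846, so the first data byte is ISN + 1 = 85847.
SEQ of data segment i = (ISN + 1) + sum of payload sizes of segments 1..i-1.
Segment 1: SEQ = 85847, payload = 237 bytes
Segment 2: SEQ = 86084, payload = 825 bytes
Segment 3: SEQ = 86909, payload = 817 bytes
Segment 4: SEQ = 87726, payload = 882 bytes
SEQ of segment 4 = 85847 + 237 + 825 + 817 = 87726

87726


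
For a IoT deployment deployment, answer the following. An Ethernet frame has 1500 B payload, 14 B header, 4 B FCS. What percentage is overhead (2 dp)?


Given: payload = 1500 B, header = 14 B, trailer = 4 B
Overhead bytes = header + trailer = 14 + 4 = 18
Total frame = payload + overhead = 1500 + 18 = 1518
Overhead % = 18 / 1518 * 100 = 1.1858% -> 1.19% (2 dp)

1.19


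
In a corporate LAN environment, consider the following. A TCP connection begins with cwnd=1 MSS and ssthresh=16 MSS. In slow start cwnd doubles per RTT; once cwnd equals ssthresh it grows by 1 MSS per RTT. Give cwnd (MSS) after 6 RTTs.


RTT 0: cwnd = 1 MSS (initial)
RTT 1: cwnd = 2 MSS (slow start, doubled)
RTT 2: cwnd = 4 MSS (slow start, doubled)
RTT 3: cwnd = 8 MSS (slow start, doubled)
RTT 4: cwnd = 16 MSS (slow start, doubled)
RTT 5: cwnd = 17 MSS (congestion avoidance, +1)
RTT 6: cwnd = 18 MSS (congestion avoidance, +1)

18


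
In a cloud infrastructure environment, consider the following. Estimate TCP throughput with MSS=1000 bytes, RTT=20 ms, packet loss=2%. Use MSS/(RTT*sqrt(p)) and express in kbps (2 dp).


Given: MSS = 1000 bytes, RTT = 20 ms, loss = 2%
RTT in seconds = 20 / 1000 = 0.02
Loss rate = 2% = 0.02
sqrt(loss) = sqrt(0.02) = 0.141421356237
Throughput (bytes/s) = 1000 / (0.02 * 0.141421356237) = 353553.3906
Throughput (kbps) = 353553.3906 * 8 / 1000 = 2828.427125 -> 2828.43 kbps (2 dp)

2828.43


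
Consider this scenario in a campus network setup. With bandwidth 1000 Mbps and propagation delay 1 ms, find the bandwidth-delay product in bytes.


Given: bandwidth = 1000 Mbps, delay = 1 ms
BDP in bits = 1000 * 10^6 * 1 / 1000
BDP in bits = 1000000
BDP in bytes = 1000000 / 8 = 125000

125000


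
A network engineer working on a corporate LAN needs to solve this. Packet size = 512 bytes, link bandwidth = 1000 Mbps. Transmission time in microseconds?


Given: packet = 512 bytes, bandwidth = 1000 Mbps
Packet in bits = 512 * 8 = 4096 bits
Bandwidth = 1000 * 10^6 = 1000000000 bps
Time = 4096 / 1000000000 seconds
Time in us = 4096 * 10^6 / 1000000000 = 4.096

4.096


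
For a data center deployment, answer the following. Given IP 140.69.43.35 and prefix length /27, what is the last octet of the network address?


Given: IP = 140.69.43.35, prefix = /27
Subnet mask = 255.255.255.224
Last octet of IP: 35
Last octet of mask: 224
Network last octet = 35 AND 224 = 32

32


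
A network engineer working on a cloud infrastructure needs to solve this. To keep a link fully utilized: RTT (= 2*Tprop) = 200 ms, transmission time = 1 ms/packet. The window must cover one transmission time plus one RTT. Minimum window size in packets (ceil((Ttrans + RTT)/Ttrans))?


Given: Ttrans = 1 ms, RTT = 200 ms (= 2 * Tprop, Tprop = 100 ms)
Time until first ACK returns = Ttrans + RTT = 1 + 200 = 201 ms
Need W * Ttrans >= Ttrans + RTT  ->  W >= (Ttrans + RTT) / Ttrans
(Ttrans + RTT) / Ttrans = 201 / 1 = 201
W_min = ceil(201) = 201

201


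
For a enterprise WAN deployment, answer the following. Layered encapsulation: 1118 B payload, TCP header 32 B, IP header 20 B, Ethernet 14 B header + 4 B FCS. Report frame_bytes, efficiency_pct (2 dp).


TCP segment = 1118 + 32 = 1150 B
IP packet = 1150 + 20 = 1170 B
Ethernet frame = 1170 + 14 + 4 = 1188 B
Efficiency = app / frame = 1118 / 1188 = 0.941077 = 94.1077% -> 94.11% (2 dp)

1188, 94.11


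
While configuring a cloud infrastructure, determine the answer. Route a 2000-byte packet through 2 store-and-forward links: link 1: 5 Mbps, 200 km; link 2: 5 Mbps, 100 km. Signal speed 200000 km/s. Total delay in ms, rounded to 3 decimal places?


Packet = 2000 bytes = 16000 bits. Store-and-forward: sum (t_trans + t_prop) per link.
Link 1: t_trans = 16000/(5*10^6) s = 3.2000 ms; t_prop = 200/200000 s = 1.0000 ms; subtotal = 4.2000 ms
Link 2: t_trans = 16000/(5*10^6) s = 3.2000 ms; t_prop = 100/200000 s = 0.5000 ms; subtotal = 3.7000 ms
End-to-end = 4.2000 + 3.7000 = 7.9000 ms -> 7.900 ms (3 dp)

7.900


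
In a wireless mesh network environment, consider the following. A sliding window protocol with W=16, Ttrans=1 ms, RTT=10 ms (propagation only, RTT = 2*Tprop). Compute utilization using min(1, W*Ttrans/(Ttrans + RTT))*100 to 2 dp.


Given: W = 16, Ttrans = 1 ms, RTT = 10 ms (= 2 * Tprop, Tprop = 5 ms)
Cycle time = Ttrans + RTT = 1 + 10 = 11 ms (first packet sent until its ACK returns)
W * Ttrans = 16 * 1 = 16 ms of sending per cycle
W * Ttrans / (Ttrans + RTT) = 16 / 11 = 1.454545
U = min(1, 1.454545) = 1.000000
U% = 100.00%

100.00


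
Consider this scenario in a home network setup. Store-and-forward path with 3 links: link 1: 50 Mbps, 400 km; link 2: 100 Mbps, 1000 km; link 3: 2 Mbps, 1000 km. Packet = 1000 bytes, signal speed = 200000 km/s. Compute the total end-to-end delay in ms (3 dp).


Packet = 1000 bytes = 8000 bits. Store-and-forward: sum (t_trans + t_prop) per link.
Link 1: t_trans = 8000/(50*10^6) s = 0.1600 ms; t_prop = 400/200000 s = 2.0000 ms; subtotal = 2.1600 ms
Link 2: t_trans = 8000/(100*10^6) s = 0.0800 ms; t_prop = 1000/200000 s = 5.0000 ms; subtotal = 5.0800 ms
Link 3: t_trans = 8000/(2*10^6) s = 4.0000 ms; t_prop = 1000/200000 s = 5.0000 ms; subtotal = 9.0000 ms
End-to-end = 2.1600 + 5.0800 + 9.0000 = 16.2400 ms -> 16.240 ms (3 dp)

16.240


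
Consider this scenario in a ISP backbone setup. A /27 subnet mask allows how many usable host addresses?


Given: subnet mask /27
Host bits = 32 - 27 = 5
Total addresses = 2^5 = 32
Usable hosts = 32 - 2 (network + broadcast) = 30

30


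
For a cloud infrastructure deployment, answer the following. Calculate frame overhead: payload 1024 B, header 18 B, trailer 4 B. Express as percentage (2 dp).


Given: payload = 1024 B, header = 18 B, trailer = 4 B
Overhead bytes = header + trailer = 18 + 4 = 22
Total frame = payload + overhead = 1024 + 22 = 1046
Overhead % = 22 / 1046 * 100 = 2.1033% -> 2.10% (2 dp)

2.10


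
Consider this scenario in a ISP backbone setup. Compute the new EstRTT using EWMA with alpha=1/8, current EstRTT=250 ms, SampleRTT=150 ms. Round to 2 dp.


Given: EstRTT = 250 ms, SampleRTT = 150 ms, alpha = 1/8
New EstRTT = (1 - alpha) * EstRTT + alpha * SampleRTT
(7/8) * 250 = 218.75
(1/8) * 150 = 18.75
New EstRTT = 218.75 + 18.75 = 237.5 ms -> 237.50 ms (2 dp)

237.50


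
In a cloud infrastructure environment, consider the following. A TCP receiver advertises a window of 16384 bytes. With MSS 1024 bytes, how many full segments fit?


Given: RWND = 16384 bytes, MSS = 1024 bytes
Full segments = floor(RWND / MSS)
Full segments = floor(16384 / 1024)
Full segments = floor(16.0) = 16

16


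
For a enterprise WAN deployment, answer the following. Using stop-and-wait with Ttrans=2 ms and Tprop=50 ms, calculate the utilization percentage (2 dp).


Given: Ttrans = 2 ms, Tprop = 50 ms
RTT = 2 * Tprop = 2 * 50 = 100 ms
U = Ttrans / (Ttrans + RTT)
U = 2 / (2 + 100)
U = 2 / 102 = 0.019608
U% = 1.96%

1.96


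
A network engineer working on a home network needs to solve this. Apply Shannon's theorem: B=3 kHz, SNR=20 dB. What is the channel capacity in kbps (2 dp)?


Given: B = 3 kHz, SNR = 20 dB
SNR linear = 10^(20/10) = 100
1 + SNR = 101
log2(101) = 6.6582114828
C = 3 * 1000 * 6.6582114828 = 19974.6344 bps
C = 19.974634 kbps -> 19.97 kbps (2 dp)

19.97


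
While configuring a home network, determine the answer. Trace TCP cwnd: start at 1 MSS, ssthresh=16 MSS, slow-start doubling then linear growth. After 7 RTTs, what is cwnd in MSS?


RTT 0: cwnd = 1 MSS (initial)
RTT 1: cwnd = 2 MSS (slow start, doubled)
RTT 2: cwnd = 4 MSS (slow start, doubled)
RTT 3: cwnd = 8 MSS (slow start, doubled)
RTT 4: cwnd = 16 MSS (slow start, doubled)
RTT 5: cwnd = 17 MSS (congestion avoidance, +1)
RTT 6: cwnd = 18 MSS (congestion avoidance, +1)
RTT 7: cwnd = 19 MSS (congestion avoidance, +1)

19


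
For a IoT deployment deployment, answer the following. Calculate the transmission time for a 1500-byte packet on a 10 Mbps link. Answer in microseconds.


Given: packet = 1500 bytes, bandwidth = 10 Mbps
Packet in bits = 1500 * 8 = 12000 bits
Bandwidth = 10 * 10^6 = 10000000 bps
Time = 12000 / 10000000 seconds
Time in us = 12000 * 10^6 / 10000000 = 1200

1200


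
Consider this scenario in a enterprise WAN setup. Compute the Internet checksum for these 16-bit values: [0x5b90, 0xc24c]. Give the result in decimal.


Given words: [0x5b90, 0xc24c]
Step 1: Sum all words
Raw sum = 23440 + 49740 = 73180
Step 2: Fold carry: (7644 + 1) = 7645
One's complement = ~7645 & 0xFFFF = 57890

57890


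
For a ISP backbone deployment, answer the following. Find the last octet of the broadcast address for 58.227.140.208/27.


Given: IP = 58.227.140.208, prefix = /27
Host bits = 32 - 27 = 5
Network last octet = 208 AND mask = 192
Host part size = 2^5 - 1 = 31
Broadcast last octet = 192 OR 31 = 223

223


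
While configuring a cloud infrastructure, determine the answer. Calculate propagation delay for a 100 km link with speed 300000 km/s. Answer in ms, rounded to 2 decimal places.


Given: distance = 100 km, speed = 300000 km/s
Delay = distance / speed = 100 / 300000 seconds
Delay in ms = 100 * 1000 / 300000
Delay = 0.3333 ms
Rounded to 2 dp = 0.33 ms

0.33


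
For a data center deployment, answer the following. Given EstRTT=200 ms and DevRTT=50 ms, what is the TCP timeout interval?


Given: EstRTT = 200 ms, DevRTT = 50 ms
Timeout = EstRTT + 4 * DevRTT
4 * DevRTT = 4 * 50 = 200
Timeout = 200 + 200 = 400 ms

400


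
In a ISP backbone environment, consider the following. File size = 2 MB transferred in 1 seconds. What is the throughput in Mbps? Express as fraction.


Given: file = 2 MB, time = 1 s
File in Mb = 2 * 8 = 16 Mb
Throughput = 16 / 1 Mbps
Throughput = 16 Mbps

16


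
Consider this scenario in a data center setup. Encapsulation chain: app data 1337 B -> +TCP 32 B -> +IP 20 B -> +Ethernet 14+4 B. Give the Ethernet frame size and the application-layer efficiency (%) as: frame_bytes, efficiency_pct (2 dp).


TCP segment = 1337 + 32 = 1369 B
IP packet = 1369 + 20 = 1389 B
Ethernet frame = 1389 + 14 + 4 = 1407 B
Efficiency = app / frame = 1337 / 1407 = 0.950249 = 95.0249% -> 95.02% (2 dp)

1407, 95.02


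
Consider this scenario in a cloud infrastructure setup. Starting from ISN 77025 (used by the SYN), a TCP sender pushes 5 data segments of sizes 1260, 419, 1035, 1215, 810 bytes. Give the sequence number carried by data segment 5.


The SYN occupies sequence number ISN = 77025, so the first data byte is ISN + 1 = 77026.
SEQ of data segment i = (ISN + 1) + sum of payload sizes of segments 1..i-1.
Segment 1: SEQ = 77026, payload = 1260 bytes
Segment 2: SEQ = 78286, payload = 419 bytes
Segment 3: SEQ = 78705, payload = 1035 bytes
Segment 4: SEQ = 79740, payload = 1215 bytes
Segment 5: SEQ = 80955, payload = 810 bytes
SEQ of segment 5 = 77026 + 1260 + 419 + 1035 + 1215 = 80955

80955


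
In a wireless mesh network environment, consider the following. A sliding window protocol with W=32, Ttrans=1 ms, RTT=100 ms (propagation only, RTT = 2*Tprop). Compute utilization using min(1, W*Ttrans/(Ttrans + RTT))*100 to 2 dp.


Given: W = 32, Ttrans = 1 ms, RTT = 100 ms (= 2 * Tprop, Tprop = 50 ms)
Cycle time = Ttrans + RTT = 1 + 100 = 101 ms (first packet sent until its ACK returns)
W * Ttrans = 32 * 1 = 32 ms of sending per cycle
W * Ttrans / (Ttrans + RTT) = 32 / 101 = 0.316832
U = min(1, 0.316832) = 0.316832
U% = 31.68%

31.68


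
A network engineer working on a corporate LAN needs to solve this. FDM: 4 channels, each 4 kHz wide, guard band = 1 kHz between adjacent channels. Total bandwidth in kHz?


Given: 4 channels, 4 kHz each, guard = 1 kHz
Channel bandwidth = 4 * 4 = 16 kHz
Guard bands = 3 gaps * 1 kHz = 3 kHz
Total = 16 + 3 = 19 kHz

19


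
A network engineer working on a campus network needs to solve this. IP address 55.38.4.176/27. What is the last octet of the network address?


Given: IP = 55.38.4.176, prefix = /27
Subnet mask = 255.255.255.224
Last octet of IP: 176
Last octet of mask: 224
Network last octet = 176 AND 224 = 160

160


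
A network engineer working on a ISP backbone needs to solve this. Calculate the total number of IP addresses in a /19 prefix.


Given: CIDR prefix /19
Host bits = 32 - 19 = 13
Total addresses = 2^13 = 8192

8192


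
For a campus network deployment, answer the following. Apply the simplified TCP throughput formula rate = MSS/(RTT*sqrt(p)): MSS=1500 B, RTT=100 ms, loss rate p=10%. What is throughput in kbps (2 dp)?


Given: MSS = 1500 bytes, RTT = 100 ms, loss = 10%
RTT in seconds = 100 / 1000 = 0.1
Loss rate = 10% = 0.1
sqrt(loss) = sqrt(0.1) = 0.316227766017
Throughput (bytes/s) = 1500 / (0.1 * 0.316227766017) = 47434.1649
Throughput (kbps) = 47434.1649 * 8 / 1000 = 379.473319 -> 379.47 kbps (2 dp)

379.47


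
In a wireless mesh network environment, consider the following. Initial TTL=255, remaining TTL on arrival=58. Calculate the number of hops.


Given: initial TTL = 255, received TTL = 58
Hops = initial TTL - received TTL
Hops = 255 - 58 = 197

197


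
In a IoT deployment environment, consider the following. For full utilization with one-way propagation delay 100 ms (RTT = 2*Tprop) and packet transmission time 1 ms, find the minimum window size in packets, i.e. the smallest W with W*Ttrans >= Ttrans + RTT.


Given: Ttrans = 1 ms, RTT = 200 ms (= 2 * Tprop, Tprop = 100 ms)
Time until first ACK returns = Ttrans + RTT = 1 + 200 = 201 ms
Need W * Ttrans >= Ttrans + RTT  ->  W >= (Ttrans + RTT) / Ttrans
(Ttrans + RTT) / Ttrans = 201 / 1 = 201
W_min = ceil(201) = 201

201


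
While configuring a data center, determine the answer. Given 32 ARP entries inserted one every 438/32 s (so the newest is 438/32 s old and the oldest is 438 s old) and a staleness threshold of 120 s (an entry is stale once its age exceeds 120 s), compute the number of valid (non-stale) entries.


Ages are k * 438/32 s for k = 1..32 (spacing = 13.6875 s).
Entry k is valid iff k * 438/32 <= 120 iff k <= 32 * 120 / 438 = 8.7671
n_valid = floor(8.7671) = 8
(n_stale = 32 - 8 = 24)

8


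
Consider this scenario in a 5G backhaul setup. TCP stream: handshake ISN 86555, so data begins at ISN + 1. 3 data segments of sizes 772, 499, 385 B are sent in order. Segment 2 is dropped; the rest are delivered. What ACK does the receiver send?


SYN uses sequence number 86555; first data byte = ISN + 1 = 86556.
Segment 1: SEQ = 86556, len = 772 B, covers [86556, 87327]
Segment 2: SEQ = 87328, len = 499 B, covers [87328, 87826] [LOST]
Segment 3: SEQ = 87827, len = 385 B, covers [87827, 88211]
In-order data received: bytes [86556, 87327] (segments 1..1).
Segment 2 missing -> gap begins at byte 87328; later segments buffered out of order.
Cumulative ACK = next expected in-order byte = 86556 + 772 = 87328

87328


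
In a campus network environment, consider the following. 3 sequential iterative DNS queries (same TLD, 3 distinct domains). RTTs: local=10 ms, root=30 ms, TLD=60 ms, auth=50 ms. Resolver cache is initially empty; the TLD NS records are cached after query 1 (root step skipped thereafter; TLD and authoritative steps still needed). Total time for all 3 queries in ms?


Lookup 1 (cold cache): local + root + TLD + auth = 10 + 30 + 60 + 50 = 150 ms
Lookups 2..3 (TLD NS cached -> skip root; new domain -> still ask TLD and auth): local + TLD + auth = 10 + 60 + 50 = 120 ms each
Remaining 2 lookups: 2 * 120 = 240 ms
Total = 150 + 240 = 390 ms

390


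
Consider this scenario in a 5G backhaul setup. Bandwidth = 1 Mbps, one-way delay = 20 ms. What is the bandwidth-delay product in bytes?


Given: bandwidth = 1 Mbps, delay = 20 ms
BDP in bits = 1 * 10^6 * 20 / 1000
BDP in bits = 20000
BDP in bytes = 20000 / 8 = 2500

2500


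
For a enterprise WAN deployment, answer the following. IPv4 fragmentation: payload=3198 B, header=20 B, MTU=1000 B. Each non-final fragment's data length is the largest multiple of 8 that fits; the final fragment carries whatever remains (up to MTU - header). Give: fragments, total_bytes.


Max data per non-final fragment = floor((MTU - header)/8)*8 = floor((1000 - 20)/8)*8 = floor(980/8)*8 = 976 B
Final fragment needs no 8-byte alignment: it can carry up to MTU - header = 980 B
Non-final fragments needed = ceil((payload - 980) / 976) = ceil(2218/976) = ceil(2.2725) = 3
Number of fragments = 3 + 1 = 4
Fragment sizes (data): 3 * 976 B + 270 B (last, 270 <= 980 OK)
Total bytes sent = payload + n_frags * header = 3198 + 4*20 = 3198 + 80 = 3278 B

4, 3278


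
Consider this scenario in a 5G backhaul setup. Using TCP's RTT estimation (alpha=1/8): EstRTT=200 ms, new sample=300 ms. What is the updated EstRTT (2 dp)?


Given: EstRTT = 200 ms, SampleRTT = 300 ms, alpha = 1/8
New EstRTT = (1 - alpha) * EstRTT + alpha * SampleRTT
(7/8) * 200 = 175
(1/8) * 300 = 37.5
New EstRTT = 175 + 37.5 = 212.5 ms -> 212.50 ms (2 dp)

212.50


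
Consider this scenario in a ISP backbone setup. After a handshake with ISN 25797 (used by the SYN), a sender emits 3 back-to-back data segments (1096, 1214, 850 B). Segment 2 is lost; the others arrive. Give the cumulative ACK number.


SYN uses sequence number 25797; first data byte = ISN + 1 = 25798.
Segment 1: SEQ = 25798, len = 1096 B, covers [25798, 26893]
Segment 2: SEQ = 26894, len = 1214 B, covers [26894, 28107] [LOST]
Segment 3: SEQ = 28108, len = 850 B, covers [28108, 28957]
In-order data received: bytes [25798, 26893] (segments 1..1).
Segment 2 missing -> gap begins at byte 26894; later segments buffered out of order.
Cumulative ACK = next expected in-order byte = 25798 + 1096 = 26894

26894


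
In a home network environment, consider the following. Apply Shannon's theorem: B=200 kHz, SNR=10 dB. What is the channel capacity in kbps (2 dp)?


Given: B = 200 kHz, SNR = 10 dB
SNR linear = 10^(10/10) = 10
1 + SNR = 11
log2(11) = 3.4594316186
C = 200 * 1000 * 3.4594316186 = 691886.3237 bps
C = 691.886324 kbps -> 691.89 kbps (2 dp)

691.89


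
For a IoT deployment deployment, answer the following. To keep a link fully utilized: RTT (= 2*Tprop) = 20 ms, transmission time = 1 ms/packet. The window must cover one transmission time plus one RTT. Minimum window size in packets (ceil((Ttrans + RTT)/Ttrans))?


Given: Ttrans = 1 ms, RTT = 20 ms (= 2 * Tprop, Tprop = 10 ms)
Time until first ACK returns = Ttrans + RTT = 1 + 20 = 21 ms
Need W * Ttrans >= Ttrans + RTT  ->  W >= (Ttrans + RTT) / Ttrans
(Ttrans + RTT) / Ttrans = 21 / 1 = 21
W_min = ceil(21) = 21

21


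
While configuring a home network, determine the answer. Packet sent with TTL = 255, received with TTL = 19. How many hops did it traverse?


Given: initial TTL = 255, received TTL = 19
Hops = initial TTL - received TTL
Hops = 255 - 19 = 236

236


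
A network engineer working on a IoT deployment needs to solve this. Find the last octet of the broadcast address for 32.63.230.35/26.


Given: IP = 32.63.230.35, prefix = /26
Host bits = 32 - 26 = 6
Network last octet = 35 AND mask = 0
Host part size = 2^6 - 1 = 63
Broadcast last octet = 0 OR 63 = 63

63


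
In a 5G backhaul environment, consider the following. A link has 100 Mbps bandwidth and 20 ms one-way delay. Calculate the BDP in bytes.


Given: bandwidth = 100 Mbps, delay = 20 ms
BDP in bits = 100 * 10^6 * 20 / 1000
BDP in bits = 2000000
BDP in bytes = 2000000 / 8 = 250000

250000


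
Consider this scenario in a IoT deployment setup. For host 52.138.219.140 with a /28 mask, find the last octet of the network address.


Given: IP = 52.138.219.140, prefix = /28
Subnet mask = 255.255.255.240
Last octet of IP: 140
Last octet of mask: 240
Network last octet = 140 AND 240 = 128

128


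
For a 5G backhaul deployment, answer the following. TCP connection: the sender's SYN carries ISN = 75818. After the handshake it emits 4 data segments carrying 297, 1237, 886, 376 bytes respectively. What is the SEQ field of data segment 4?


The SYN occupies sequence number ISN = 75818, so the first data byte is ISN + 1 = 75819.
SEQ of data segment i = (ISN + 1) + sum of payload sizes of segments 1..i-1.
Segment 1: SEQ = 75819, payload = 297 bytes
Segment 2: SEQ = 76116, payload = 1237 bytes
Segment 3: SEQ = 77353, payload = 886 bytes
Segment 4: SEQ = 78239, payload = 376 bytes
SEQ of segment 4 = 75819 + 297 + 1237 + 886 = 78239

78239


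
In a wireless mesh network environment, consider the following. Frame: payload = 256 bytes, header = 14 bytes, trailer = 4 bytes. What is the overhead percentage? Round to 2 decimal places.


Given: payload = 256 B, header = 14 B, trailer = 4 B
Overhead bytes = header + trailer = 14 + 4 = 18
Total frame = payload + overhead = 256 + 18 = 274
Overhead % = 18 / 274 * 100 = 6.5693% -> 6.57% (2 dp)

6.57


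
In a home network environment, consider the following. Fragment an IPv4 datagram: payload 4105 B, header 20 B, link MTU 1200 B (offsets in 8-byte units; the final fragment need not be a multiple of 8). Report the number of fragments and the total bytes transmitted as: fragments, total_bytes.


Max data per non-final fragment = floor((MTU - header)/8)*8 = floor((1200 - 20)/8)*8 = floor(1180/8)*8 = 1176 B
Final fragment needs no 8-byte alignment: it can carry up to MTU - header = 1180 B
Non-final fragments needed = ceil((payload - 1180) / 1176) = ceil(2925/1176) = ceil(2.4872) = 3
Number of fragments = 3 + 1 = 4
Fragment sizes (data): 3 * 1176 B + 577 B (last, 577 <= 1180 OK)
Total bytes sent = payload + n_frags * header = 4105 + 4*20 = 4105 + 80 = 4185 B

4, 4185


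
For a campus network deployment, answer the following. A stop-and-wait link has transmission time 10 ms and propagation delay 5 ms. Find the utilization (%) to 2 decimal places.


Given: Ttrans = 10 ms, Tprop = 5 ms
RTT = 2 * Tprop = 2 * 5 = 10 ms
U = Ttrans / (Ttrans + RTT)
U = 10 / (10 + 10)
U = 10 / 20 = 0.5
U% = 50.00%

50.00


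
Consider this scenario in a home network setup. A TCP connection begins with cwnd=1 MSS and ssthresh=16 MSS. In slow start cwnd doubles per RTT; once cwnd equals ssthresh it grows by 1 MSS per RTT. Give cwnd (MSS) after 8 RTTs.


RTT 0: cwnd = 1 MSS (initial)
RTT 1: cwnd = 2 MSS (slow start, doubled)
RTT 2: cwnd = 4 MSS (slow start, doubled)
RTT 3: cwnd = 8 MSS (slow start, doubled)
RTT 4: cwnd = 16 MSS (slow start, doubled)
RTT 5: cwnd = 17 MSS (congestion avoidance, +1)
RTT 6: cwnd = 18 MSS (congestion avoidance, +1)
RTT 7: cwnd = 19 MSS (congestion avoidance, +1)
RTT 8: cwnd = 20 MSS (congestion avoidance, +1)

20


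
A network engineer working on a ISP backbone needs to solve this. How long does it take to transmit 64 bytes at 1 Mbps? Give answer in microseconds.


Given: packet = 64 bytes, bandwidth = 1 Mbps
Packet in bits = 64 * 8 = 512 bits
Bandwidth = 1 * 10^6 = 1000000 bps
Time = 512 / 1000000 seconds
Time in us = 512 * 10^6 / 1000000 = 512

512


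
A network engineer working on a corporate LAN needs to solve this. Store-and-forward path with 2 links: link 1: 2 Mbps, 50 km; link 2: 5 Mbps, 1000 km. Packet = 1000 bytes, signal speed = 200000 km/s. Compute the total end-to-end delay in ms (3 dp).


Packet = 1000 bytes = 8000 bits. Store-and-forward: sum (t_trans + t_prop) per link.
Link 1: t_trans = 8000/(2*10^6) s = 4.0000 ms; t_prop = 50/200000 s = 0.2500 ms; subtotal = 4.2500 ms
Link 2: t_trans = 8000/(5*10^6) s = 1.6000 ms; t_prop = 1000/200000 s = 5.0000 ms; subtotal = 6.6000 ms
End-to-end = 4.2500 + 6.6000 = 10.8500 ms -> 10.850 ms (3 dp)

10.850


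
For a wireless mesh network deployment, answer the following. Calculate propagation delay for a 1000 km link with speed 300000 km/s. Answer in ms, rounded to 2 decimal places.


Given: distance = 1000 km, speed = 300000 km/s
Delay = distance / speed = 1000 / 300000 seconds
Delay in ms = 1000 * 1000 / 300000
Delay = 3.3333 ms
Rounded to 2 dp = 3.33 ms

3.33


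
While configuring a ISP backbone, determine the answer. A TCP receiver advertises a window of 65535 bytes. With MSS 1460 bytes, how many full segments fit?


Given: RWND = 65535 bytes, MSS = 1460 bytes
Full segments = floor(RWND / MSS)
Full segments = floor(65535 / 1460)
Full segments = floor(44.887) = 44

44


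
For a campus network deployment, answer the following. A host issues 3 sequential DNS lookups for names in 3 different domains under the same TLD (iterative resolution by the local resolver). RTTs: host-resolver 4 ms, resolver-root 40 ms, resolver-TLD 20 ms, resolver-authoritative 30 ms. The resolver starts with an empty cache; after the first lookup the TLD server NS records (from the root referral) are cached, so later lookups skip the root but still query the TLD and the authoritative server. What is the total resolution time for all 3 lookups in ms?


Lookup 1 (cold cache): local + root + TLD + auth = 4 + 40 + 20 + 30 = 94 ms
Lookups 2..3 (TLD NS cached -> skip root; new domain -> still ask TLD and auth): local + TLD + auth = 4 + 20 + 30 = 54 ms each
Remaining 2 lookups: 2 * 54 = 108 ms
Total = 94 + 108 = 202 ms

202


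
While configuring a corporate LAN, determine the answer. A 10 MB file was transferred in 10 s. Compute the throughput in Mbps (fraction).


Given: file = 10 MB, time = 10 s
File in Mb = 10 * 8 = 80 Mb
Throughput = 80 / 10 Mbps
Throughput = 8 Mbps

8


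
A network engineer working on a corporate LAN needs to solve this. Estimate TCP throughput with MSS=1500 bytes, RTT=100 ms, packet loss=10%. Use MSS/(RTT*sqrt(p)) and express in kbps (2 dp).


Given: MSS = 1500 bytes, RTT = 100 ms, loss = 10%
RTT in seconds = 100 / 1000 = 0.1
Loss rate = 10% = 0.1
sqrt(loss) = sqrt(0.1) = 0.316227766017
Throughput (bytes/s) = 1500 / (0.1 * 0.316227766017) = 47434.1649
Throughput (kbps) = 47434.1649 * 8 / 1000 = 379.473319 -> 379.47 kbps (2 dp)

379.47


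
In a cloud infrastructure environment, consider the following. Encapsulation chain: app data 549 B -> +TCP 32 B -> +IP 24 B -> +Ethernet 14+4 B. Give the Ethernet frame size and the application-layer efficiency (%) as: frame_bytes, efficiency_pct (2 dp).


TCP segment = 549 + 32 = 581 B
IP packet = 581 + 24 = 605 B
Ethernet frame = 605 + 14 + 4 = 623 B
Efficiency = app / frame = 549 / 623 = 0.881220 = 88.1220% -> 88.12% (2 dp)

623, 88.12


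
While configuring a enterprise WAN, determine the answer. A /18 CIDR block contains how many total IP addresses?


Given: CIDR prefix /18
Host bits = 32 - 18 = 14
Total addresses = 2^14 = 16384

16384


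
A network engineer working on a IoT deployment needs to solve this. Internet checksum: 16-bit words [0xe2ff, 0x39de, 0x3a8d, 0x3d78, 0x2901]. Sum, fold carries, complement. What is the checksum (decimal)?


Given words: [0xe2ff, 0x39de, 0x3a8d, 0x3d78, 0x2901]
Step 1: Sum all words
Raw sum = 58111 + 14814 + 14989 + 15736 + 10497 = 114147
Step 2: Fold carry: (48611 + 1) = 48612
One's complement = ~48612 & 0xFFFF = 16923

16923
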